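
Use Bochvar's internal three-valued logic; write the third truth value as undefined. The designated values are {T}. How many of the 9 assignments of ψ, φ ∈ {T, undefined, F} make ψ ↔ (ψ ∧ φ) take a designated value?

Designated under: (ψ=T, φ=T); (ψ=F, φ=T); (ψ=F, φ=F).

3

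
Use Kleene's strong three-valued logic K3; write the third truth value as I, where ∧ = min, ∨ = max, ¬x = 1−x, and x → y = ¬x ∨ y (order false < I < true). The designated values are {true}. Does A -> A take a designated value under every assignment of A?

No

Countermodel: A=I gives I, which is not designated.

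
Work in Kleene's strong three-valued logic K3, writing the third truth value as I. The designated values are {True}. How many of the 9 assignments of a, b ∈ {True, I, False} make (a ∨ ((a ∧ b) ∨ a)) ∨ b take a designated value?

Of the 9 assignments, 5 give a value in {True}.

5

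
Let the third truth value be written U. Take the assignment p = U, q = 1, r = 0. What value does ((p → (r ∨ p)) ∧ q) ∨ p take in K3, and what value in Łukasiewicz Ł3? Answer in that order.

U; 1

In K3: r ∨ p = 0 ∨ U = U
p → (r ∨ p) = U → U = U  [¬U ∨ U]
(p → (r ∨ p)) ∧ q = U ∧ 1 = U
((p → (r ∨ p)) ∧ q) ∨ p = U ∨ U = U
In Łukasiewicz Ł3: r ∨ p = 0 ∨ U = U
p → (r ∨ p) = U → U = 1  [min(1, 1−½+½)]
(p → (r ∨ p)) ∧ q = 1 ∧ 1 = 1
((p → (r ∨ p)) ∧ q) ∨ p = 1 ∨ U = 1
They differ because K3 and Łukasiewicz Ł3 treat U differently under implication.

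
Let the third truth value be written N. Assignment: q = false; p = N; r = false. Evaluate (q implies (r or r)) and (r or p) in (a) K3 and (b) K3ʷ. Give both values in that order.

N; N

In K3: r or r = false or false = false
q implies (r or r) = false implies false = true
r or p = false or N = N
(q implies (r or r)) and (r or p) = true and N = N
In K3ʷ: r or r = false or false = false
q implies (r or r) = false implies false = true
r or p = false or N = N
(q implies (r or r)) and (r or p) = true and N = N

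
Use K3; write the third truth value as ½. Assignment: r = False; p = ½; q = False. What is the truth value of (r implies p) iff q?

r implies p = False implies ½ = True  [not False or ½]
(r implies p) iff q = True iff False = False

False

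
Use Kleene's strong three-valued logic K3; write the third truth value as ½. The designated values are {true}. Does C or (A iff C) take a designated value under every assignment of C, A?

No

Countermodel: C=½, A=true gives ½, which is not designated.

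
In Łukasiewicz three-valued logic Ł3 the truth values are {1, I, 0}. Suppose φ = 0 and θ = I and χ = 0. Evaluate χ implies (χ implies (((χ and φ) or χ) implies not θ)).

1

χ and φ = 0 and 0 = 0
(χ and φ) or χ = 0 or 0 = 0
not θ = not I = I
((χ and φ) or χ) implies not θ = 0 implies I = 1
χ implies (((χ and φ) or χ) implies not θ) = 0 implies 1 = 1
χ implies (χ implies (((χ and φ) or χ) implies not θ)) = 0 implies 1 = 1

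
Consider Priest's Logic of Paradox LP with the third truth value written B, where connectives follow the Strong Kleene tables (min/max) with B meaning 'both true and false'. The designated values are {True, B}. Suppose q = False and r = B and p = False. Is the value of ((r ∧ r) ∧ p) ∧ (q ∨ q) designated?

r ∧ r = B ∧ B = B
(r ∧ r) ∧ p = B ∧ False = False
q ∨ q = False ∨ False = False
((r ∧ r) ∧ p) ∧ (q ∨ q) = False ∧ False = False
False ∉ {True, B}.

No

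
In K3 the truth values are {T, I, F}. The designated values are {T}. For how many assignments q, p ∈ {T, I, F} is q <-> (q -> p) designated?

Designated under: (q=T, p=T).

1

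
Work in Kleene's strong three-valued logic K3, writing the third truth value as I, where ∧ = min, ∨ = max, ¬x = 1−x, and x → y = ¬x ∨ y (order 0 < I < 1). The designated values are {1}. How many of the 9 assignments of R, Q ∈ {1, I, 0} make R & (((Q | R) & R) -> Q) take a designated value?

1

Designated under: (R=1, Q=1).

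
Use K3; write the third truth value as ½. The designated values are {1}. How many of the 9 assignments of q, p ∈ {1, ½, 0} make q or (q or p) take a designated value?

Of the 9 assignments, 5 give a value in {1}.

5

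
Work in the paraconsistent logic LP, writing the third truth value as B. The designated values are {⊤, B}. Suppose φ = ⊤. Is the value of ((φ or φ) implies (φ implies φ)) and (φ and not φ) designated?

No

φ or φ = ⊤ or ⊤ = ⊤
φ implies φ = ⊤ implies ⊤ = ⊤
(φ or φ) implies (φ implies φ) = ⊤ implies ⊤ = ⊤
not φ = not ⊤ = ⊥
φ and not φ = ⊤ and ⊥ = ⊥
((φ or φ) implies (φ implies φ)) and (φ and not φ) = ⊤ and ⊥ = ⊥
⊥ ∉ {⊤, B}.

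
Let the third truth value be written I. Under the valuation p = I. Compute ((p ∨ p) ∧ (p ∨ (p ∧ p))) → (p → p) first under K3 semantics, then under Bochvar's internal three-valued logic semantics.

I; I

In K3: p ∨ p = I ∨ I = I
p ∧ p = I ∧ I = I
p ∨ (p ∧ p) = I ∨ I = I
(p ∨ p) ∧ (p ∨ (p ∧ p)) = I ∧ I = I
p → p = I → I = I  [¬I ∨ I]
((p ∨ p) ∧ (p ∨ (p ∧ p))) → (p → p) = I → I = I
In Bochvar's internal three-valued logic: p ∨ p = I ∨ I = I
p ∧ p = I ∧ I = I
p ∨ (p ∧ p) = I ∨ I = I
(p ∨ p) ∧ (p ∨ (p ∧ p)) = I ∧ I = I
p → p = I → I = I  [any arg is the third value ⇒ result is the third value]
((p ∨ p) ∧ (p ∨ (p ∧ p))) → (p → p) = I → I = I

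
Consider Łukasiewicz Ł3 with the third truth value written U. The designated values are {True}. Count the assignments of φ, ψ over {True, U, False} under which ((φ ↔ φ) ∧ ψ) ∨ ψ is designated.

Designated under: (φ=True, ψ=True); (φ=U, ψ=True); (φ=False, ψ=True).

3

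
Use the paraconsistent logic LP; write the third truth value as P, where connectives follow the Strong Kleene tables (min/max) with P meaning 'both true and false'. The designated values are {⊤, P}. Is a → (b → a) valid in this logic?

Every assignment of a, b over {⊤, P, ⊥} gives a value in {⊤, P}.
In particular, with a=P, b=P: a → (b → a) = P.

Yes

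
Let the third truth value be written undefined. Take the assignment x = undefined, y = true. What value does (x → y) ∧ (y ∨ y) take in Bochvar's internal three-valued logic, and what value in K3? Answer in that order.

undefined; true

In Bochvar's internal three-valued logic: x → y = undefined → true = undefined  [any arg is the third value ⇒ result is the third value]
y ∨ y = true ∨ true = true
(x → y) ∧ (y ∨ y) = undefined ∧ true = undefined
In K3: x → y = undefined → true = true
y ∨ y = true ∨ true = true
(x → y) ∧ (y ∨ y) = true ∧ true = true
They differ because Bochvar's internal three-valued logic and K3 treat undefined differently under the binary connectives.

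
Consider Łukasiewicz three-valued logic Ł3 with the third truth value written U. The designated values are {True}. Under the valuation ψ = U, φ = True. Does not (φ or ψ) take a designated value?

No

φ or ψ = True or U = True
not (φ or ψ) = not True = False
False ∉ {True}.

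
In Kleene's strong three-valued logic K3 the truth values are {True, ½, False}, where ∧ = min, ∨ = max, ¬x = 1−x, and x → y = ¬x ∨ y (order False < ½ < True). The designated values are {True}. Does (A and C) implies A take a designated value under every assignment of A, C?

Countermodel: A=½, C=True gives ½, which is not designated.

No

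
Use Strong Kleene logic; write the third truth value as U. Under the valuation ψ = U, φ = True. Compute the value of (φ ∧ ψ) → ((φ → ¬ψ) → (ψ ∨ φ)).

True

φ ∧ ψ = True ∧ U = U
¬ψ = ¬U = U
φ → ¬ψ = True → U = U
ψ ∨ φ = U ∨ True = True
(φ → ¬ψ) → (ψ ∨ φ) = U → True = True
(φ ∧ ψ) → ((φ → ¬ψ) → (ψ ∨ φ)) = U → True = True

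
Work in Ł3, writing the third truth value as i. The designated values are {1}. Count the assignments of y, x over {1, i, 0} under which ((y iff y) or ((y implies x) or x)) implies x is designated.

Designated under: (y=1, x=1); (y=i, x=1); (y=0, x=1).

3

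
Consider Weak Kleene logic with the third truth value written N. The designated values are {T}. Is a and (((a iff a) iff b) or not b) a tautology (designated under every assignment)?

No

Countermodel: a=T, b=N gives N, which is not designated.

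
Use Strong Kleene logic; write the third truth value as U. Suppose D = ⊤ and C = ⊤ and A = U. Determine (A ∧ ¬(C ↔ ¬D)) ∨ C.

⊤

¬D = ¬⊤ = ⊥
C ↔ ¬D = ⊤ ↔ ⊥ = ⊥
¬(C ↔ ¬D) = ¬⊥ = ⊤
A ∧ ¬(C ↔ ¬D) = U ∧ ⊤ = U
(A ∧ ¬(C ↔ ¬D)) ∨ C = U ∨ ⊤ = ⊤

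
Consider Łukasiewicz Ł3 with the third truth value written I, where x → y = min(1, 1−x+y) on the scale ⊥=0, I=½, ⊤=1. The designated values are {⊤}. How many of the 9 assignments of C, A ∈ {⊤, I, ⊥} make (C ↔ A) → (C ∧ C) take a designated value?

6

Of the 9 assignments, 6 give a value in {⊤}.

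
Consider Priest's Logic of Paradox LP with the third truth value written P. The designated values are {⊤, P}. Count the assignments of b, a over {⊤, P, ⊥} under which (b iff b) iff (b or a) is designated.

8

Of the 9 assignments, 8 give a value in {⊤, P}.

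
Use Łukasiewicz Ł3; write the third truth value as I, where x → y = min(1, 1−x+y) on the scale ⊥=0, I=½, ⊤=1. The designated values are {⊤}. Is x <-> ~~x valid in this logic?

Yes

Every assignment of x over {⊤, I, ⊥} gives a value in {⊤}.
In particular, with x=I: x <-> ~~x = ⊤.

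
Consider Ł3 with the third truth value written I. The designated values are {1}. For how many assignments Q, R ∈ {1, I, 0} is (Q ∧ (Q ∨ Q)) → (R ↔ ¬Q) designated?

Of the 9 assignments, 7 give a value in {1}.

7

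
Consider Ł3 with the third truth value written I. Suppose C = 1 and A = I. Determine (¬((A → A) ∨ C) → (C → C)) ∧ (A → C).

1

A → A = I → I = 1  [min(1, 1−½+½)]
(A → A) ∨ C = 1 ∨ 1 = 1
¬((A → A) ∨ C) = ¬1 = 0
C → C = 1 → 1 = 1
¬((A → A) ∨ C) → (C → C) = 0 → 1 = 1
A → C = I → 1 = 1
(¬((A → A) ∨ C) → (C → C)) ∧ (A → C) = 1 ∧ 1 = 1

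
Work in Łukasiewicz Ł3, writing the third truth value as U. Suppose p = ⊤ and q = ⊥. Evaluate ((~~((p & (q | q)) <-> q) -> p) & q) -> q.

⊤

q | q = ⊥ | ⊥ = ⊥
p & (q | q) = ⊤ & ⊥ = ⊥
(p & (q | q)) <-> q = ⊥ <-> ⊥ = ⊤
~((p & (q | q)) <-> q) = ~⊤ = ⊥
~~((p & (q | q)) <-> q) = ~⊥ = ⊤
~~((p & (q | q)) <-> q) -> p = ⊤ -> ⊤ = ⊤
(~~((p & (q | q)) <-> q) -> p) & q = ⊤ & ⊥ = ⊥
((~~((p & (q | q)) <-> q) -> p) & q) -> q = ⊥ -> ⊥ = ⊤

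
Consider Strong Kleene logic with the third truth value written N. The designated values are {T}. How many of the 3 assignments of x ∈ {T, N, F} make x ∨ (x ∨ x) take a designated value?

1

x=T: T ✓
x=N: N ·
x=F: F ·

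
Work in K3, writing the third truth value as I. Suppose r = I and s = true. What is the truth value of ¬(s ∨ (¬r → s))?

¬r = ¬I = I
¬r → s = I → true = true  [¬I ∨ true]
s ∨ (¬r → s) = true ∨ true = true
¬(s ∨ (¬r → s)) = ¬true = false

false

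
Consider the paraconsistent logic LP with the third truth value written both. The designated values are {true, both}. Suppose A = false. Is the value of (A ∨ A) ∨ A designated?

A ∨ A = false ∨ false = false
(A ∨ A) ∨ A = false ∨ false = false
false ∉ {true, both}.

No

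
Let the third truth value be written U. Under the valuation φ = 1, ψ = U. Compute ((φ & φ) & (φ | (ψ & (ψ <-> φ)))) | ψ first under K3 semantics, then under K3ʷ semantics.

1; U

In K3: φ & φ = 1 & 1 = 1
ψ <-> φ = U <-> 1 = U
ψ & (ψ <-> φ) = U & U = U
φ | (ψ & (ψ <-> φ)) = 1 | U = 1
(φ & φ) & (φ | (ψ & (ψ <-> φ))) = 1 & 1 = 1
((φ & φ) & (φ | (ψ & (ψ <-> φ)))) | ψ = 1 | U = 1
In K3ʷ: φ & φ = 1 & 1 = 1
ψ <-> φ = U <-> 1 = U
ψ & (ψ <-> φ) = U & U = U
φ | (ψ & (ψ <-> φ)) = 1 | U = U
(φ & φ) & (φ | (ψ & (ψ <-> φ))) = 1 & U = U
((φ & φ) & (φ | (ψ & (ψ <-> φ)))) | ψ = U | U = U
They differ because K3 and K3ʷ treat U differently under the binary connectives.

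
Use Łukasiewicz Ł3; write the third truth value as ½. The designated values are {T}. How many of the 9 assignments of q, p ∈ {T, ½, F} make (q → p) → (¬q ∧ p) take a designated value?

2

Designated under: (q=T, p=F); (q=F, p=T).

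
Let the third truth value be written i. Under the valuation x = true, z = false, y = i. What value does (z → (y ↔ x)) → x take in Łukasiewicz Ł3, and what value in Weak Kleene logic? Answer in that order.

true; i

In Łukasiewicz Ł3: y ↔ x = i ↔ true = i  [1 − |½−1|]
z → (y ↔ x) = false → i = true
(z → (y ↔ x)) → x = true → true = true
In Weak Kleene logic: y ↔ x = i ↔ true = i
z → (y ↔ x) = false → i = i  [any arg is the third value ⇒ result is the third value]
(z → (y ↔ x)) → x = i → true = i
They differ because Łukasiewicz Ł3 and Weak Kleene logic treat i differently under the binary connectives.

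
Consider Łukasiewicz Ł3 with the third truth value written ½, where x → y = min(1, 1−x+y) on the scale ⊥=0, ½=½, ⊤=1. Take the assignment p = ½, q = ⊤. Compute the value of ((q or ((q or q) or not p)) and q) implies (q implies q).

⊤

q or q = ⊤ or ⊤ = ⊤
not p = not ½ = ½
(q or q) or not p = ⊤ or ½ = ⊤
q or ((q or q) or not p) = ⊤ or ⊤ = ⊤
(q or ((q or q) or not p)) and q = ⊤ and ⊤ = ⊤
q implies q = ⊤ implies ⊤ = ⊤
((q or ((q or q) or not p)) and q) implies (q implies q) = ⊤ implies ⊤ = ⊤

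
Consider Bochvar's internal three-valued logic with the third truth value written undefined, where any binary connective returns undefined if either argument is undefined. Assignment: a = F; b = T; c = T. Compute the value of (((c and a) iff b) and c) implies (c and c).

T

c and a = T and F = F
(c and a) iff b = F iff T = F
((c and a) iff b) and c = F and T = F
c and c = T and T = T
(((c and a) iff b) and c) implies (c and c) = F implies T = T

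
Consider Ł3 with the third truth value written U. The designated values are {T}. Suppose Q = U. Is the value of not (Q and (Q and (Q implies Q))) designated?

Q implies Q = U implies U = T  [min(1, 1−½+½)]
Q and (Q implies Q) = U and T = U
Q and (Q and (Q implies Q)) = U and U = U
not (Q and (Q and (Q implies Q))) = not U = U
U ∉ {T}.

No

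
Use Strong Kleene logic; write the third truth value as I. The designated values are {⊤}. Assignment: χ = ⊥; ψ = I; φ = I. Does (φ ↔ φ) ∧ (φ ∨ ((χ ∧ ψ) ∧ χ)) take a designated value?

No

φ ↔ φ = I ↔ I = I
χ ∧ ψ = ⊥ ∧ I = ⊥
(χ ∧ ψ) ∧ χ = ⊥ ∧ ⊥ = ⊥
φ ∨ ((χ ∧ ψ) ∧ χ) = I ∨ ⊥ = I
(φ ↔ φ) ∧ (φ ∨ ((χ ∧ ψ) ∧ χ)) = I ∧ I = I
I ∉ {⊤}.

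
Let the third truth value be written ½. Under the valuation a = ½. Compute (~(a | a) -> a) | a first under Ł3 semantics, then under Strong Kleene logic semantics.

In Ł3: a | a = ½ | ½ = ½
~(a | a) = ~½ = ½
~(a | a) -> a = ½ -> ½ = T  [min(1, 1−½+½)]
(~(a | a) -> a) | a = T | ½ = T
In Strong Kleene logic: a | a = ½ | ½ = ½
~(a | a) = ~½ = ½
~(a | a) -> a = ½ -> ½ = ½
(~(a | a) -> a) | a = ½ | ½ = ½
They differ because Ł3 and Strong Kleene logic treat ½ differently under implication.

T; ½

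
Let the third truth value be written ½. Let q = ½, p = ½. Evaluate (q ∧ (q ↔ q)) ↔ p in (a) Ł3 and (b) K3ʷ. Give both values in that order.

In Ł3: q ↔ q = ½ ↔ ½ = true  [1 − |½−½|]
q ∧ (q ↔ q) = ½ ∧ true = ½
(q ∧ (q ↔ q)) ↔ p = ½ ↔ ½ = true
In K3ʷ: q ↔ q = ½ ↔ ½ = ½
q ∧ (q ↔ q) = ½ ∧ ½ = ½
(q ∧ (q ↔ q)) ↔ p = ½ ↔ ½ = ½
They differ because Ł3 and K3ʷ treat ½ differently under the binary connectives.

true; ½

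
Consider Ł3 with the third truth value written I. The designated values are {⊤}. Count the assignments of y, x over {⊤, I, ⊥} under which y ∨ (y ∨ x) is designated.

Of the 9 assignments, 5 give a value in {⊤}.

5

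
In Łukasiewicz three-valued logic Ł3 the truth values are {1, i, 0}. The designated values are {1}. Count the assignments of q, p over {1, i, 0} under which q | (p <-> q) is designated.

5

Of the 9 assignments, 5 give a value in {1}.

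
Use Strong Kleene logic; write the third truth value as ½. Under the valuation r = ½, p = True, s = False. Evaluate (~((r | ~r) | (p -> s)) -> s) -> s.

~r = ~½ = ½
r | ~r = ½ | ½ = ½
p -> s = True -> False = False
(r | ~r) | (p -> s) = ½ | False = ½
~((r | ~r) | (p -> s)) = ~½ = ½
~((r | ~r) | (p -> s)) -> s = ½ -> False = ½  [~½ | False]
(~((r | ~r) | (p -> s)) -> s) -> s = ½ -> False = ½

½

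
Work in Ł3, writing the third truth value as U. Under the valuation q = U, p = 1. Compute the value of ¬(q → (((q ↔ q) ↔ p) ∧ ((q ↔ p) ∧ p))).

0

q ↔ q = U ↔ U = 1  [1 − |½−½|]
(q ↔ q) ↔ p = 1 ↔ 1 = 1
q ↔ p = U ↔ 1 = U
(q ↔ p) ∧ p = U ∧ 1 = U
((q ↔ q) ↔ p) ∧ ((q ↔ p) ∧ p) = 1 ∧ U = U
q → (((q ↔ q) ↔ p) ∧ ((q ↔ p) ∧ p)) = U → U = 1
¬(q → (((q ↔ q) ↔ p) ∧ ((q ↔ p) ∧ p))) = ¬1 = 0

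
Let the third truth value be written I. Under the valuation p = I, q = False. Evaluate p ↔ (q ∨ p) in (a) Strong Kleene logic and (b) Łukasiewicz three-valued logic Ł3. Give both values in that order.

In Strong Kleene logic: q ∨ p = False ∨ I = I
p ↔ (q ∨ p) = I ↔ I = I
In Łukasiewicz three-valued logic Ł3: q ∨ p = False ∨ I = I
p ↔ (q ∨ p) = I ↔ I = True  [1 − |½−½|]
They differ because Strong Kleene logic and Łukasiewicz three-valued logic Ł3 treat I differently under implication.

I; True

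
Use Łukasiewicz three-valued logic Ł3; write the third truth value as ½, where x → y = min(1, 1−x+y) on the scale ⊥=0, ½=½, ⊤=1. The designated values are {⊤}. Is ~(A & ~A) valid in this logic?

Countermodel: A=½ gives ½, which is not designated.

No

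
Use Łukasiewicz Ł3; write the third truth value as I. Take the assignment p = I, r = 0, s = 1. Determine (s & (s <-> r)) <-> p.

s <-> r = 1 <-> 0 = 0
s & (s <-> r) = 1 & 0 = 0
(s & (s <-> r)) <-> p = 0 <-> I = I

I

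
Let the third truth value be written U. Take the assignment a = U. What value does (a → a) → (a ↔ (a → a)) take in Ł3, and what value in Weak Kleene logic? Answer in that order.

U; U

In Ł3: a → a = U → U = True  [min(1, 1−½+½)]
a → a = U → U = True
a ↔ (a → a) = U ↔ True = U
(a → a) → (a ↔ (a → a)) = True → U = U
In Weak Kleene logic: a → a = U → U = U  [any arg is the third value ⇒ result is the third value]
a → a = U → U = U
a ↔ (a → a) = U ↔ U = U
(a → a) → (a ↔ (a → a)) = U → U = U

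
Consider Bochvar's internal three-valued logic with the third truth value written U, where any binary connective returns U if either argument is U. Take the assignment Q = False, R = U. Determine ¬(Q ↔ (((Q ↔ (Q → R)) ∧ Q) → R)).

U

Q → R = False → U = U  [any arg is the third value ⇒ result is the third value]
Q ↔ (Q → R) = False ↔ U = U
(Q ↔ (Q → R)) ∧ Q = U ∧ False = U
((Q ↔ (Q → R)) ∧ Q) → R = U → U = U
Q ↔ (((Q ↔ (Q → R)) ∧ Q) → R) = False ↔ U = U
¬(Q ↔ (((Q ↔ (Q → R)) ∧ Q) → R)) = ¬U = U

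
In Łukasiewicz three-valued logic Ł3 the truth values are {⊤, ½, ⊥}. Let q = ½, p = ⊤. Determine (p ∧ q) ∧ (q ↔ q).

p ∧ q = ⊤ ∧ ½ = ½
q ↔ q = ½ ↔ ½ = ⊤  [1 − |½−½|]
(p ∧ q) ∧ (q ↔ q) = ½ ∧ ⊤ = ½

½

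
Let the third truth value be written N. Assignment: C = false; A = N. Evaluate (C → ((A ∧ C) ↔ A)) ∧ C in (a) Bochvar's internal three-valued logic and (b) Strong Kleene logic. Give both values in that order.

In Bochvar's internal three-valued logic: A ∧ C = N ∧ false = N
(A ∧ C) ↔ A = N ↔ N = N
C → ((A ∧ C) ↔ A) = false → N = N  [any arg is the third value ⇒ result is the third value]
(C → ((A ∧ C) ↔ A)) ∧ C = N ∧ false = N
In Strong Kleene logic: A ∧ C = N ∧ false = false
(A ∧ C) ↔ A = false ↔ N = N
C → ((A ∧ C) ↔ A) = false → N = true  [¬false ∨ N]
(C → ((A ∧ C) ↔ A)) ∧ C = true ∧ false = false
They differ because Bochvar's internal three-valued logic and Strong Kleene logic treat N differently under the binary connectives.

N; false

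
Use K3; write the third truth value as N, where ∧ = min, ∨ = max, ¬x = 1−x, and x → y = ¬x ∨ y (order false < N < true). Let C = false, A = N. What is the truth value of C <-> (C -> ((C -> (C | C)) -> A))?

C | C = false | false = false
C -> (C | C) = false -> false = true
(C -> (C | C)) -> A = true -> N = N
C -> ((C -> (C | C)) -> A) = false -> N = true
C <-> (C -> ((C -> (C | C)) -> A)) = false <-> true = false

false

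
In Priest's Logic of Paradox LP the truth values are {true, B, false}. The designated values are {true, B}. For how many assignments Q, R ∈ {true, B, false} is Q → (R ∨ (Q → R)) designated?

Of the 9 assignments, 8 give a value in {true, B}.

8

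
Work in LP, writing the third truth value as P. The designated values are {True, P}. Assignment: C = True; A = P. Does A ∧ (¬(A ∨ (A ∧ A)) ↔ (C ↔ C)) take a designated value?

A ∧ A = P ∧ P = P
A ∨ (A ∧ A) = P ∨ P = P
¬(A ∨ (A ∧ A)) = ¬P = P
C ↔ C = True ↔ True = True
¬(A ∨ (A ∧ A)) ↔ (C ↔ C) = P ↔ True = P
A ∧ (¬(A ∨ (A ∧ A)) ↔ (C ↔ C)) = P ∧ P = P
P ∈ {True, P}.

Yes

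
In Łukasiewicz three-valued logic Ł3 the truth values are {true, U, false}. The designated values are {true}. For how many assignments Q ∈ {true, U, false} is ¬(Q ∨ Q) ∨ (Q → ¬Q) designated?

2

Q=true: false ·
Q=U: true ✓
Q=false: true ✓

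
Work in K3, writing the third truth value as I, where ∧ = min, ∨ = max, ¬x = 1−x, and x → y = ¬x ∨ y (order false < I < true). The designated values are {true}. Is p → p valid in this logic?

Countermodel: p=I gives I, which is not designated.

No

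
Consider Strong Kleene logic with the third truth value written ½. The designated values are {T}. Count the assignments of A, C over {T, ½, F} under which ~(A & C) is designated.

5

Of the 9 assignments, 5 give a value in {T}.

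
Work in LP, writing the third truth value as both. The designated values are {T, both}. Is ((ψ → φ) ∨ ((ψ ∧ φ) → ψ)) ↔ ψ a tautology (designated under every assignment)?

No

Countermodel: ψ=F, φ=T gives F, which is not designated.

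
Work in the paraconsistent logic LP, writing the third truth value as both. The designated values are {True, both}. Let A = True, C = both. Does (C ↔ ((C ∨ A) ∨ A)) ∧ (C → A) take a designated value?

Yes

C ∨ A = both ∨ True = True
(C ∨ A) ∨ A = True ∨ True = True
C ↔ ((C ∨ A) ∨ A) = both ↔ True = both
C → A = both → True = True
(C ↔ ((C ∨ A) ∨ A)) ∧ (C → A) = both ∧ True = both
both ∈ {True, both}.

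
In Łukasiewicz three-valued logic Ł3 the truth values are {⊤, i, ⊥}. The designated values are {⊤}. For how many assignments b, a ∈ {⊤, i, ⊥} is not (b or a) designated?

Designated under: (b=⊥, a=⊥).

1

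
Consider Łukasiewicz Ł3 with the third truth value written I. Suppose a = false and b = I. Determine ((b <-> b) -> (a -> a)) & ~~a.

b <-> b = I <-> I = true
a -> a = false -> false = true
(b <-> b) -> (a -> a) = true -> true = true
~a = ~false = true
~~a = ~true = false
((b <-> b) -> (a -> a)) & ~~a = true & false = false

false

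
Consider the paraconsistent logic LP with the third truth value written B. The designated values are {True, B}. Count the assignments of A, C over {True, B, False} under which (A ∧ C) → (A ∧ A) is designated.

Of the 9 assignments, 9 give a value in {True, B}.

9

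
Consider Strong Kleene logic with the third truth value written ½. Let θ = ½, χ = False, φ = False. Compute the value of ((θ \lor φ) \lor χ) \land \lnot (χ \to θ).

θ \lor φ = ½ \lor False = ½
(θ \lor φ) \lor χ = ½ \lor False = ½
χ \to θ = False \to ½ = True  [\lnot False \lor ½]
\lnot (χ \to θ) = \lnot True = False
((θ \lor φ) \lor χ) \land \lnot (χ \to θ) = ½ \land False = False

False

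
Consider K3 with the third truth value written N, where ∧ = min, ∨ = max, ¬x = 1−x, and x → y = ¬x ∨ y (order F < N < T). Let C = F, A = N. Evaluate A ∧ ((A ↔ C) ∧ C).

A ↔ C = N ↔ F = N
(A ↔ C) ∧ C = N ∧ F = F
A ∧ ((A ↔ C) ∧ C) = N ∧ F = F

F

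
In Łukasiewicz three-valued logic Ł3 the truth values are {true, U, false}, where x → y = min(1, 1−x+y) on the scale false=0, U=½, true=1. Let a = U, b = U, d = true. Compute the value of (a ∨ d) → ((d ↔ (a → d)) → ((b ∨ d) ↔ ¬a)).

U

a ∨ d = U ∨ true = true
a → d = U → true = true  [min(1, 1−½+1)]
d ↔ (a → d) = true ↔ true = true
b ∨ d = U ∨ true = true
¬a = ¬U = U
(b ∨ d) ↔ ¬a = true ↔ U = U
(d ↔ (a → d)) → ((b ∨ d) ↔ ¬a) = true → U = U
(a ∨ d) → ((d ↔ (a → d)) → ((b ∨ d) ↔ ¬a)) = true → U = U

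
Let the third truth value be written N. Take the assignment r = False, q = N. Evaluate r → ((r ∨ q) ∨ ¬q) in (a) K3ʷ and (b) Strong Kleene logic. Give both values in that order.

In K3ʷ: r ∨ q = False ∨ N = N
¬q = ¬N = N
(r ∨ q) ∨ ¬q = N ∨ N = N
r → ((r ∨ q) ∨ ¬q) = False → N = N  [any arg is the third value ⇒ result is the third value]
In Strong Kleene logic: r ∨ q = False ∨ N = N
¬q = ¬N = N
(r ∨ q) ∨ ¬q = N ∨ N = N
r → ((r ∨ q) ∨ ¬q) = False → N = True  [¬False ∨ N]
They differ because K3ʷ and Strong Kleene logic treat N differently under the binary connectives.

N; True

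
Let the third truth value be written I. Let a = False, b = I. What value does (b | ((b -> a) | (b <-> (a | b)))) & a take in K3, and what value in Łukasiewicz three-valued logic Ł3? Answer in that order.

False; False

In K3: b -> a = I -> False = I  [~I | False]
a | b = False | I = I
b <-> (a | b) = I <-> I = I
(b -> a) | (b <-> (a | b)) = I | I = I
b | ((b -> a) | (b <-> (a | b))) = I | I = I
(b | ((b -> a) | (b <-> (a | b)))) & a = I & False = False
In Łukasiewicz three-valued logic Ł3: b -> a = I -> False = I  [min(1, 1−½+0)]
a | b = False | I = I
b <-> (a | b) = I <-> I = True
(b -> a) | (b <-> (a | b)) = I | True = True
b | ((b -> a) | (b <-> (a | b))) = I | True = True
(b | ((b -> a) | (b <-> (a | b)))) & a = True & False = False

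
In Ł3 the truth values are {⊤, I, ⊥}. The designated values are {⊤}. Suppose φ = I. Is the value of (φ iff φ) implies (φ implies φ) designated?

Yes

φ iff φ = I iff I = ⊤  [1 − |½−½|]
φ implies φ = I implies I = ⊤
(φ iff φ) implies (φ implies φ) = ⊤ implies ⊤ = ⊤
⊤ ∈ {⊤}.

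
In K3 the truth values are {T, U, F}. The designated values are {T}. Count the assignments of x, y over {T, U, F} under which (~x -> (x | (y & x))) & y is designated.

1

Designated under: (x=T, y=T).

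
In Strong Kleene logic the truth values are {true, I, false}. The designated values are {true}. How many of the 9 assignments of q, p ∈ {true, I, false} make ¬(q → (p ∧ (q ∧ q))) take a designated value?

Designated under: (q=true, p=false).

1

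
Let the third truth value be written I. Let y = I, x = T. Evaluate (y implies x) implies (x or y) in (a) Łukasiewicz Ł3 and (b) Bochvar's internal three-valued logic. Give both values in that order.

T; I

In Łukasiewicz Ł3: y implies x = I implies T = T  [min(1, 1−½+1)]
x or y = T or I = T
(y implies x) implies (x or y) = T implies T = T
In Bochvar's internal three-valued logic: y implies x = I implies T = I  [any arg is the third value ⇒ result is the third value]
x or y = T or I = I
(y implies x) implies (x or y) = I implies I = I
They differ because Łukasiewicz Ł3 and Bochvar's internal three-valued logic treat I differently under the binary connectives.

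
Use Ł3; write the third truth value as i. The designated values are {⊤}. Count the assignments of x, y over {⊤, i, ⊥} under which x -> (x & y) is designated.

6

Of the 9 assignments, 6 give a value in {⊤}.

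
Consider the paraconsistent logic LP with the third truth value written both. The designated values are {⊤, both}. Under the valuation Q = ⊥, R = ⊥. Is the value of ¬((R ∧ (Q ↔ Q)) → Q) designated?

Q ↔ Q = ⊥ ↔ ⊥ = ⊤
R ∧ (Q ↔ Q) = ⊥ ∧ ⊤ = ⊥
(R ∧ (Q ↔ Q)) → Q = ⊥ → ⊥ = ⊤
¬((R ∧ (Q ↔ Q)) → Q) = ¬⊤ = ⊥
⊥ ∉ {⊤, both}.

No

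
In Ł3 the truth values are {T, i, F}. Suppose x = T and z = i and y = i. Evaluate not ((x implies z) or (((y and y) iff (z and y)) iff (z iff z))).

F

x implies z = T implies i = i  [min(1, 1−1+½)]
y and y = i and i = i
z and y = i and i = i
(y and y) iff (z and y) = i iff i = T
z iff z = i iff i = T
((y and y) iff (z and y)) iff (z iff z) = T iff T = T
(x implies z) or (((y and y) iff (z and y)) iff (z iff z)) = i or T = T
not ((x implies z) or (((y and y) iff (z and y)) iff (z iff z))) = not T = F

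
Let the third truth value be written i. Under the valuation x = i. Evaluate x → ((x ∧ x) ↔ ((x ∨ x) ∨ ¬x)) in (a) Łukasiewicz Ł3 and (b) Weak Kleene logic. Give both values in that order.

In Łukasiewicz Ł3: x ∧ x = i ∧ i = i
x ∨ x = i ∨ i = i
¬x = ¬i = i
(x ∨ x) ∨ ¬x = i ∨ i = i
(x ∧ x) ↔ ((x ∨ x) ∨ ¬x) = i ↔ i = T  [1 − |½−½|]
x → ((x ∧ x) ↔ ((x ∨ x) ∨ ¬x)) = i → T = T
In Weak Kleene logic: x ∧ x = i ∧ i = i
x ∨ x = i ∨ i = i
¬x = ¬i = i
(x ∨ x) ∨ ¬x = i ∨ i = i
(x ∧ x) ↔ ((x ∨ x) ∨ ¬x) = i ↔ i = i
x → ((x ∧ x) ↔ ((x ∨ x) ∨ ¬x)) = i → i = i  [any arg is the third value ⇒ result is the third value]
They differ because Łukasiewicz Ł3 and Weak Kleene logic treat i differently under the binary connectives.

T; i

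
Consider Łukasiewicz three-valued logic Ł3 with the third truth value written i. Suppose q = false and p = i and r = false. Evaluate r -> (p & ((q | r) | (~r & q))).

true

q | r = false | false = false
~r = ~false = true
~r & q = true & false = false
(q | r) | (~r & q) = false | false = false
p & ((q | r) | (~r & q)) = i & false = false
r -> (p & ((q | r) | (~r & q))) = false -> false = true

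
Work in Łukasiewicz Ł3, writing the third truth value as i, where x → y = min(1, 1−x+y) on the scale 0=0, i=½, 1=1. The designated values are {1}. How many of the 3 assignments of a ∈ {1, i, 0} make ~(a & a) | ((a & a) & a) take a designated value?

2

a=1: 1 ✓
a=i: i ·
a=0: 1 ✓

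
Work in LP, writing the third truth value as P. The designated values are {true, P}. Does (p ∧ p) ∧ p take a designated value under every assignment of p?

Countermodel: p=false gives false, which is not designated.

No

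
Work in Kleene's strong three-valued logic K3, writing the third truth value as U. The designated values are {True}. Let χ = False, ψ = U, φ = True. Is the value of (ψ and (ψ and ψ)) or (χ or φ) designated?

Yes

ψ and ψ = U and U = U
ψ and (ψ and ψ) = U and U = U
χ or φ = False or True = True
(ψ and (ψ and ψ)) or (χ or φ) = U or True = True
True ∈ {True}.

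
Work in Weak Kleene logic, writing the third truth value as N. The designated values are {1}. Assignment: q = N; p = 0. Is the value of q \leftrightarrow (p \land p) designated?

p \land p = 0 \land 0 = 0
q \leftrightarrow (p \land p) = N \leftrightarrow 0 = N
N ∉ {1}.

No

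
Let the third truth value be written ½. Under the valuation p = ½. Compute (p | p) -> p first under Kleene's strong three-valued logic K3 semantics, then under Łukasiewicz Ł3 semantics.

In Kleene's strong three-valued logic K3: p | p = ½ | ½ = ½
(p | p) -> p = ½ -> ½ = ½
In Łukasiewicz Ł3: p | p = ½ | ½ = ½
(p | p) -> p = ½ -> ½ = ⊤  [min(1, 1−½+½)]
They differ because Kleene's strong three-valued logic K3 and Łukasiewicz Ł3 treat ½ differently under implication.

½; ⊤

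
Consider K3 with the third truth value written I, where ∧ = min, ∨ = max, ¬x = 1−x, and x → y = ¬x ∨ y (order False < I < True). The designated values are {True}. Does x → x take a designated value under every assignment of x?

Countermodel: x=I gives I, which is not designated.

No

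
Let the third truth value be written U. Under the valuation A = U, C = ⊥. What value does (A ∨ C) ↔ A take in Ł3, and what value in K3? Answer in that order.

In Ł3: A ∨ C = U ∨ ⊥ = U
(A ∨ C) ↔ A = U ↔ U = ⊤  [1 − |½−½|]
In K3: A ∨ C = U ∨ ⊥ = U
(A ∨ C) ↔ A = U ↔ U = U
They differ because Ł3 and K3 treat U differently under implication.

⊤; U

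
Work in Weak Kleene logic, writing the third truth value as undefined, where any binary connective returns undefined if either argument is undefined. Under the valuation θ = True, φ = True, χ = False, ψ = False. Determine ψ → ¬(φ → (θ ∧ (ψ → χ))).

ψ → χ = False → False = True
θ ∧ (ψ → χ) = True ∧ True = True
φ → (θ ∧ (ψ → χ)) = True → True = True
¬(φ → (θ ∧ (ψ → χ))) = ¬True = False
ψ → ¬(φ → (θ ∧ (ψ → χ))) = False → False = True

True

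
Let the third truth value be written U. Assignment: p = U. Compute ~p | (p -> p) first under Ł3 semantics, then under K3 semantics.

T; U

In Ł3: ~p = ~U = U
p -> p = U -> U = T  [min(1, 1−½+½)]
~p | (p -> p) = U | T = T
In K3: ~p = ~U = U
p -> p = U -> U = U  [~U | U]
~p | (p -> p) = U | U = U
They differ because Ł3 and K3 treat U differently under implication.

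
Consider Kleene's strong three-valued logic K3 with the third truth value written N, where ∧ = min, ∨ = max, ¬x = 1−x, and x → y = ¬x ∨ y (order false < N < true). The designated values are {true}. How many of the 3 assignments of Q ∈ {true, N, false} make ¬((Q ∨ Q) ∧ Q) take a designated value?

1

Q=true: false ·
Q=N: N ·
Q=false: true ✓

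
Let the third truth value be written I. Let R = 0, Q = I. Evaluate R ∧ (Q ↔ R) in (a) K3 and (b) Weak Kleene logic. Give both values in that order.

0; I

In K3: Q ↔ R = I ↔ 0 = I
R ∧ (Q ↔ R) = 0 ∧ I = 0
In Weak Kleene logic: Q ↔ R = I ↔ 0 = I
R ∧ (Q ↔ R) = 0 ∧ I = I
They differ because K3 and Weak Kleene logic treat I differently under the binary connectives.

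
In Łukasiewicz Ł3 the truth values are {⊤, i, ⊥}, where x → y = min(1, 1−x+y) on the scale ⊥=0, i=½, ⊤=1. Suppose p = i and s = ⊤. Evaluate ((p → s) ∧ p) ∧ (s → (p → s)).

i

p → s = i → ⊤ = ⊤  [min(1, 1−½+1)]
(p → s) ∧ p = ⊤ ∧ i = i
p → s = i → ⊤ = ⊤
s → (p → s) = ⊤ → ⊤ = ⊤
((p → s) ∧ p) ∧ (s → (p → s)) = i ∧ ⊤ = i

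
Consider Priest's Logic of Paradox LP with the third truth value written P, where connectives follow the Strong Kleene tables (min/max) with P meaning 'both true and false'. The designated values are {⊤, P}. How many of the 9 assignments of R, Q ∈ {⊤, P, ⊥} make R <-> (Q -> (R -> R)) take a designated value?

Of the 9 assignments, 6 give a value in {⊤, P}.

6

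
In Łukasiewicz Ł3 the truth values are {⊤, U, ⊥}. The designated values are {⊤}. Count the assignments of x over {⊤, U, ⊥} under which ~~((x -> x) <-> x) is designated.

x=⊤: ⊤ ✓
x=U: U ·
x=⊥: ⊥ ·

1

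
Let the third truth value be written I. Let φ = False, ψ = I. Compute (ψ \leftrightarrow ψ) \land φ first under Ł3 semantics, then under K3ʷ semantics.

False; I

In Ł3: ψ \leftrightarrow ψ = I \leftrightarrow I = True  [1 − |½−½|]
(ψ \leftrightarrow ψ) \land φ = True \land False = False
In K3ʷ: ψ \leftrightarrow ψ = I \leftrightarrow I = I
(ψ \leftrightarrow ψ) \land φ = I \land False = I
They differ because Ł3 and K3ʷ treat I differently under the binary connectives.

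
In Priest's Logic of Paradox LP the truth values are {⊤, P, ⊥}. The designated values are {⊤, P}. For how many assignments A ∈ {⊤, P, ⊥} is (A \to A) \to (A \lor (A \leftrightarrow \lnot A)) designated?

A=⊤: ⊤ ✓
A=P: P ✓
A=⊥: ⊥ ·

2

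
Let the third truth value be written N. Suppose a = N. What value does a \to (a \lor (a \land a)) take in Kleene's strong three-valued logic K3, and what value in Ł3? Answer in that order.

N; True

In Kleene's strong three-valued logic K3: a \land a = N \land N = N
a \lor (a \land a) = N \lor N = N
a \to (a \lor (a \land a)) = N \to N = N  [\lnot N \lor N]
In Ł3: a \land a = N \land N = N
a \lor (a \land a) = N \lor N = N
a \to (a \lor (a \land a)) = N \to N = True
They differ because Kleene's strong three-valued logic K3 and Ł3 treat N differently under implication.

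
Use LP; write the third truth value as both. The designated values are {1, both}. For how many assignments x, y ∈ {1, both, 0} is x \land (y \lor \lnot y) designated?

Of the 9 assignments, 6 give a value in {1, both}.

6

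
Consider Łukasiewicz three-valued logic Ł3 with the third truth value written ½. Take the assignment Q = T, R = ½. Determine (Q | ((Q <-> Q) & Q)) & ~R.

Q <-> Q = T <-> T = T
(Q <-> Q) & Q = T & T = T
Q | ((Q <-> Q) & Q) = T | T = T
~R = ~½ = ½
(Q | ((Q <-> Q) & Q)) & ~R = T & ½ = ½

½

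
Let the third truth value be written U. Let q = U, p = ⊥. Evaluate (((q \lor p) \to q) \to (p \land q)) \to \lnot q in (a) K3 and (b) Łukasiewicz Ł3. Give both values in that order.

U; ⊤

In K3: q \lor p = U \lor ⊥ = U
(q \lor p) \to q = U \to U = U  [\lnot U \lor U]
p \land q = ⊥ \land U = ⊥
((q \lor p) \to q) \to (p \land q) = U \to ⊥ = U
\lnot q = \lnot U = U
(((q \lor p) \to q) \to (p \land q)) \to \lnot q = U \to U = U
In Łukasiewicz Ł3: q \lor p = U \lor ⊥ = U
(q \lor p) \to q = U \to U = ⊤
p \land q = ⊥ \land U = ⊥
((q \lor p) \to q) \to (p \land q) = ⊤ \to ⊥ = ⊥
\lnot q = \lnot U = U
(((q \lor p) \to q) \to (p \land q)) \to \lnot q = ⊥ \to U = ⊤
They differ because K3 and Łukasiewicz Ł3 treat U differently under implication.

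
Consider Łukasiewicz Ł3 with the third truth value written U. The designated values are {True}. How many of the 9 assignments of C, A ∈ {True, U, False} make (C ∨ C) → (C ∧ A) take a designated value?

6

Of the 9 assignments, 6 give a value in {True}.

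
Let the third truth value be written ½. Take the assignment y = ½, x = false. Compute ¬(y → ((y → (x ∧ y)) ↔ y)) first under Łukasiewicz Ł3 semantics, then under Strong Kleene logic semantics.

In Łukasiewicz Ł3: x ∧ y = false ∧ ½ = false
y → (x ∧ y) = ½ → false = ½  [min(1, 1−½+0)]
(y → (x ∧ y)) ↔ y = ½ ↔ ½ = true
y → ((y → (x ∧ y)) ↔ y) = ½ → true = true
¬(y → ((y → (x ∧ y)) ↔ y)) = ¬true = false
In Strong Kleene logic: x ∧ y = false ∧ ½ = false
y → (x ∧ y) = ½ → false = ½  [¬½ ∨ false]
(y → (x ∧ y)) ↔ y = ½ ↔ ½ = ½
y → ((y → (x ∧ y)) ↔ y) = ½ → ½ = ½
¬(y → ((y → (x ∧ y)) ↔ y)) = ¬½ = ½
They differ because Łukasiewicz Ł3 and Strong Kleene logic treat ½ differently under implication.

false; ½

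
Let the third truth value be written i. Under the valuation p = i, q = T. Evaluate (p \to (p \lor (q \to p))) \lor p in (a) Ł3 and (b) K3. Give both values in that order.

T; i

In Ł3: q \to p = T \to i = i  [min(1, 1−1+½)]
p \lor (q \to p) = i \lor i = i
p \to (p \lor (q \to p)) = i \to i = T
(p \to (p \lor (q \to p))) \lor p = T \lor i = T
In K3: q \to p = T \to i = i
p \lor (q \to p) = i \lor i = i
p \to (p \lor (q \to p)) = i \to i = i
(p \to (p \lor (q \to p))) \lor p = i \lor i = i
They differ because Ł3 and K3 treat i differently under implication.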